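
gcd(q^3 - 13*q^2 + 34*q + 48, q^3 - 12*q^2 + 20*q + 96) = q^2 - 14*q + 48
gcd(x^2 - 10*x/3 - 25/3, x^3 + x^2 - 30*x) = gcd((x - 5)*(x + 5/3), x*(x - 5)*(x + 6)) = x - 5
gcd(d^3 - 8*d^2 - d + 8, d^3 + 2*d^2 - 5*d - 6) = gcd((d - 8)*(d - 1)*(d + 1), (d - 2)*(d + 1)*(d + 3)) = d + 1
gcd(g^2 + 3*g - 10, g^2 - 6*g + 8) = g - 2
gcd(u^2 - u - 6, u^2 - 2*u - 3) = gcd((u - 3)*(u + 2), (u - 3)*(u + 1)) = u - 3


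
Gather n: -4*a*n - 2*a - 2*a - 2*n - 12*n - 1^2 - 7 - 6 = -4*a + n*(-4*a - 14) - 14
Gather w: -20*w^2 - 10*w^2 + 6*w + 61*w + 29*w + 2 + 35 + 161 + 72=-30*w^2 + 96*w + 270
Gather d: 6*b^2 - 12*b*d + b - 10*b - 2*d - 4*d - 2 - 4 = 6*b^2 - 9*b + d*(-12*b - 6) - 6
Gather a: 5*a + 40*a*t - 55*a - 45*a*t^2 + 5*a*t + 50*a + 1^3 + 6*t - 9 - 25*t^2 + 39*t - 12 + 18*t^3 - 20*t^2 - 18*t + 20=a*(-45*t^2 + 45*t) + 18*t^3 - 45*t^2 + 27*t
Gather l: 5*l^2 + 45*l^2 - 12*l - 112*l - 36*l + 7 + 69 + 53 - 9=50*l^2 - 160*l + 120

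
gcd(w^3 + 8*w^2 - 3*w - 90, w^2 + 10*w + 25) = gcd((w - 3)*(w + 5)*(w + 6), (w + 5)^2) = w + 5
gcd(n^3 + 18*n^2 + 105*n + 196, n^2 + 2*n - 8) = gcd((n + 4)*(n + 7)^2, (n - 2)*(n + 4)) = n + 4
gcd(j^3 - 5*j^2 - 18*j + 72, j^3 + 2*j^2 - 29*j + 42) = j - 3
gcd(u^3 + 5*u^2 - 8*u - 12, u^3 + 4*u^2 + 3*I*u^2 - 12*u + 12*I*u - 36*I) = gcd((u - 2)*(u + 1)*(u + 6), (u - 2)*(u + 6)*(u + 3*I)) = u^2 + 4*u - 12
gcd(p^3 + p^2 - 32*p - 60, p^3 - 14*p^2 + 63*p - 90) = p - 6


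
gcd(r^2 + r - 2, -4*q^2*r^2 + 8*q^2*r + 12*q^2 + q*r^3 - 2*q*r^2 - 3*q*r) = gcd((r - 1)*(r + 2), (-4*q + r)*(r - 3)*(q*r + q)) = 1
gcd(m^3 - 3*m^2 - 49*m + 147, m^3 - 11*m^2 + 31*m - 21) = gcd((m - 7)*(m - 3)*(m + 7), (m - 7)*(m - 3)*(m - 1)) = m^2 - 10*m + 21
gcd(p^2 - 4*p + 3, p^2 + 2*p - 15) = p - 3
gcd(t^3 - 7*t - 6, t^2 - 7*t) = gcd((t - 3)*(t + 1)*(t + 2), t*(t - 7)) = 1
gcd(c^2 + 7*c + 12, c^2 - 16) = c + 4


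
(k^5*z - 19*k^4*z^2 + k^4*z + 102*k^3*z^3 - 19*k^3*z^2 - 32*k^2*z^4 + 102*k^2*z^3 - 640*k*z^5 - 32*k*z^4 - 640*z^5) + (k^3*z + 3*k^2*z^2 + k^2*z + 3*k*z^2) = k^5*z - 19*k^4*z^2 + k^4*z + 102*k^3*z^3 - 19*k^3*z^2 + k^3*z - 32*k^2*z^4 + 102*k^2*z^3 + 3*k^2*z^2 + k^2*z - 640*k*z^5 - 32*k*z^4 + 3*k*z^2 - 640*z^5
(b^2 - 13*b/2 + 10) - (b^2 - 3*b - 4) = 14 - 7*b/2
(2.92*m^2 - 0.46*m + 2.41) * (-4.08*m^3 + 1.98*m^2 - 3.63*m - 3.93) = -11.9136*m^5 + 7.6584*m^4 - 21.3432*m^3 - 5.034*m^2 - 6.9405*m - 9.4713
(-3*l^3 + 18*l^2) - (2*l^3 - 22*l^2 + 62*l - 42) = -5*l^3 + 40*l^2 - 62*l + 42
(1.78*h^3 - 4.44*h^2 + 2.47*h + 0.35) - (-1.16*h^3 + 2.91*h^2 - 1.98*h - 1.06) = 2.94*h^3 - 7.35*h^2 + 4.45*h + 1.41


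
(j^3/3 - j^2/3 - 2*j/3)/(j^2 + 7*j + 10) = j*(j^2 - j - 2)/(3*(j^2 + 7*j + 10))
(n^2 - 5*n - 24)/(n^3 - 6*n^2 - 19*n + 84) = (n^2 - 5*n - 24)/(n^3 - 6*n^2 - 19*n + 84)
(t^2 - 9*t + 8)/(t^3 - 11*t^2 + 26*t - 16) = 1/(t - 2)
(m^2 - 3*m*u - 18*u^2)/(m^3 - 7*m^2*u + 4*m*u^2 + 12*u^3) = (-m - 3*u)/(-m^2 + m*u + 2*u^2)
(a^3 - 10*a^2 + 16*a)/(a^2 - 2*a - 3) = a*(-a^2 + 10*a - 16)/(-a^2 + 2*a + 3)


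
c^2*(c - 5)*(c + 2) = c^4 - 3*c^3 - 10*c^2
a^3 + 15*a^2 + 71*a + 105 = (a + 3)*(a + 5)*(a + 7)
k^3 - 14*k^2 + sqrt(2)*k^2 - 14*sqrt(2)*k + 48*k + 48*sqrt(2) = (k - 8)*(k - 6)*(k + sqrt(2))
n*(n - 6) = n^2 - 6*n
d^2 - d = d*(d - 1)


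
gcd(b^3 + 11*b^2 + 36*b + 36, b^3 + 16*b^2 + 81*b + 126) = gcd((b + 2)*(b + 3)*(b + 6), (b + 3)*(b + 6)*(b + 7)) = b^2 + 9*b + 18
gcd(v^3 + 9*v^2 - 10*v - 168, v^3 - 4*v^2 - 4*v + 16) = v - 4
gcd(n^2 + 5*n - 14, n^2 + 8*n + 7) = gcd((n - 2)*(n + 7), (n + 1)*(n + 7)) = n + 7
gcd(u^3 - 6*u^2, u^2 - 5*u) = u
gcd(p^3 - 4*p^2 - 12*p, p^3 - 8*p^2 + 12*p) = p^2 - 6*p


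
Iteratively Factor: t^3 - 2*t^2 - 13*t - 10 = (t - 5)*(t^2 + 3*t + 2) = (t - 5)*(t + 1)*(t + 2)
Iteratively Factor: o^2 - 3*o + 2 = (o - 2)*(o - 1)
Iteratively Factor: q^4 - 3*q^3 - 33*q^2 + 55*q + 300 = (q + 4)*(q^3 - 7*q^2 - 5*q + 75) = (q - 5)*(q + 4)*(q^2 - 2*q - 15) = (q - 5)^2*(q + 4)*(q + 3)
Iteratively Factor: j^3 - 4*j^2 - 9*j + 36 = (j + 3)*(j^2 - 7*j + 12) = (j - 3)*(j + 3)*(j - 4)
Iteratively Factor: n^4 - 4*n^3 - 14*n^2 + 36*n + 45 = (n + 1)*(n^3 - 5*n^2 - 9*n + 45) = (n - 3)*(n + 1)*(n^2 - 2*n - 15) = (n - 3)*(n + 1)*(n + 3)*(n - 5)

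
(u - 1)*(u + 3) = u^2 + 2*u - 3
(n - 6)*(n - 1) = n^2 - 7*n + 6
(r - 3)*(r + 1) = r^2 - 2*r - 3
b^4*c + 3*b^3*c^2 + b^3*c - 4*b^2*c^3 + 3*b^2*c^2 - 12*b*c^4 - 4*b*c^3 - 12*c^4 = (b - 2*c)*(b + 2*c)*(b + 3*c)*(b*c + c)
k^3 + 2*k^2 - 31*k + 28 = (k - 4)*(k - 1)*(k + 7)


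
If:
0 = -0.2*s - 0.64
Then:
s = -3.20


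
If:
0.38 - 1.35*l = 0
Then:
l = 0.28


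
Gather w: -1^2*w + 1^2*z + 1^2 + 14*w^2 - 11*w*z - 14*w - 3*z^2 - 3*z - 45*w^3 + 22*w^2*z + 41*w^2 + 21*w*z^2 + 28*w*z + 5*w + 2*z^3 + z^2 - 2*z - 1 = -45*w^3 + w^2*(22*z + 55) + w*(21*z^2 + 17*z - 10) + 2*z^3 - 2*z^2 - 4*z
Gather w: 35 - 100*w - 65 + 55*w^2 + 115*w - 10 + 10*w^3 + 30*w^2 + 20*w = 10*w^3 + 85*w^2 + 35*w - 40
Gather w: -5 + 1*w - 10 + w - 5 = 2*w - 20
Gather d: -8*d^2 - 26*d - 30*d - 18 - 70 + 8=-8*d^2 - 56*d - 80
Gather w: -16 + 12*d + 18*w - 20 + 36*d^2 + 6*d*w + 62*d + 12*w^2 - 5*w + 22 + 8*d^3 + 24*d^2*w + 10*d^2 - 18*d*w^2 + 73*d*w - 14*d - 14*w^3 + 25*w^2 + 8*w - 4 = 8*d^3 + 46*d^2 + 60*d - 14*w^3 + w^2*(37 - 18*d) + w*(24*d^2 + 79*d + 21) - 18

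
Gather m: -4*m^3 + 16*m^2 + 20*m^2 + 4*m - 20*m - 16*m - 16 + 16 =-4*m^3 + 36*m^2 - 32*m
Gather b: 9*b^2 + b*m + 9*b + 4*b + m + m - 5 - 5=9*b^2 + b*(m + 13) + 2*m - 10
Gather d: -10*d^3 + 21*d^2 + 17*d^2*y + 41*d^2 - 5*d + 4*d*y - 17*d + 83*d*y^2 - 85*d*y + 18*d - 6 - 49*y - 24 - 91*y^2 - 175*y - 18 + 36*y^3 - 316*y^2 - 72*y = -10*d^3 + d^2*(17*y + 62) + d*(83*y^2 - 81*y - 4) + 36*y^3 - 407*y^2 - 296*y - 48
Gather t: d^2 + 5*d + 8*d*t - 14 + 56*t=d^2 + 5*d + t*(8*d + 56) - 14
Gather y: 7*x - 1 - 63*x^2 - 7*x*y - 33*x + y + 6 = -63*x^2 - 26*x + y*(1 - 7*x) + 5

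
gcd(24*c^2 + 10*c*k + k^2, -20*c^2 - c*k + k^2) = 4*c + k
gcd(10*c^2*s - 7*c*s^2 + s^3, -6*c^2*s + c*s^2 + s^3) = -2*c*s + s^2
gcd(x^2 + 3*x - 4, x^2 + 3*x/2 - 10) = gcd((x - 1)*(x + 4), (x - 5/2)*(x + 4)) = x + 4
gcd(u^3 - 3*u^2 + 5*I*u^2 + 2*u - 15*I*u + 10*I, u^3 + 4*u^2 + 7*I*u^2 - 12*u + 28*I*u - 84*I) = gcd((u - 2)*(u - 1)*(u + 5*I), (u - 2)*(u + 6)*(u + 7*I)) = u - 2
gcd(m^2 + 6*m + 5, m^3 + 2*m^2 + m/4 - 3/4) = m + 1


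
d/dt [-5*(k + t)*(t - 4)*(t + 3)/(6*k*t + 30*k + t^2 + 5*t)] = 5*((k + t)*(t - 4)*(t + 3)*(6*k + 2*t + 5) - ((k + t)*(t - 4) + (k + t)*(t + 3) + (t - 4)*(t + 3))*(6*k*t + 30*k + t^2 + 5*t))/(6*k*t + 30*k + t^2 + 5*t)^2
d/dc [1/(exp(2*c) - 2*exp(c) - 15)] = 2*(1 - exp(c))*exp(c)/(-exp(2*c) + 2*exp(c) + 15)^2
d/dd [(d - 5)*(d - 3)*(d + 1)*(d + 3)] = 4*d^3 - 12*d^2 - 28*d + 36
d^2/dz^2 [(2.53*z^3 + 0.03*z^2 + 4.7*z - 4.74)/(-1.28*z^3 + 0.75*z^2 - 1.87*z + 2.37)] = (-4.95590399999999*z^6 - 9.86803200000003*z^5 + 28.594944*z^4 - 65.6524860000001*z^3 - 19.4273639999999*z^2 + 11.249442*z - 25.696962)/(2.097152*z^9 - 3.6864*z^8 + 11.351424*z^7 - 22.842099*z^6 + 30.234921*z^5 - 45.904392*z^4 + 48.051649*z^3 - 37.500984*z^2 + 31.510809*z - 13.312053)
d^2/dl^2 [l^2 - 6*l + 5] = 2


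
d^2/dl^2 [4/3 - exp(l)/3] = -exp(l)/3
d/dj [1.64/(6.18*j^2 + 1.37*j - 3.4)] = (-20.2704*j - 2.2468)/(6.18*j^2 + 1.37*j - 3.4)^2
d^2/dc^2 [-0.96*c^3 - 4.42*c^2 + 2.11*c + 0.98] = -5.76*c - 8.84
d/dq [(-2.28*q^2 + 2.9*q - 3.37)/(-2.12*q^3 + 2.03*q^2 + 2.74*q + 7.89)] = (-4.8336*q^4 + 12.296*q^3 - 33.5674*q^2 - 22.2962*q + 32.1148)/(4.4944*q^6 - 8.6072*q^5 - 7.4967*q^4 - 22.3292*q^3 + 39.541*q^2 + 43.2372*q + 62.2521)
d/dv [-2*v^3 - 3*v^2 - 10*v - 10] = -6*v^2 - 6*v - 10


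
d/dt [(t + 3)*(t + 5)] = 2*t + 8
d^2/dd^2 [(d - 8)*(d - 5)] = 2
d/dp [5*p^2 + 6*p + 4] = 10*p + 6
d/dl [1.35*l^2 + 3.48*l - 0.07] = 2.7*l + 3.48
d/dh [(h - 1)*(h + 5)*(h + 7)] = 3*h^2 + 22*h + 23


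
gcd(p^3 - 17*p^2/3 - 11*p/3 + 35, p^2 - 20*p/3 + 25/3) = p - 5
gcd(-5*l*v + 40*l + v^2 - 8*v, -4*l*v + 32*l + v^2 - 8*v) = v - 8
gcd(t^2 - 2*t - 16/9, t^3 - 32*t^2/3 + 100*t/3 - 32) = t - 8/3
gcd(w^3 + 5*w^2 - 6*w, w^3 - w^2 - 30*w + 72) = w + 6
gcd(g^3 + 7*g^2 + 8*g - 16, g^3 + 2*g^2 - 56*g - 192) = g + 4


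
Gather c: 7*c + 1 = 7*c + 1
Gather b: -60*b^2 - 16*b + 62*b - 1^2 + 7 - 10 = -60*b^2 + 46*b - 4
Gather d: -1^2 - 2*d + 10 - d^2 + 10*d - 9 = -d^2 + 8*d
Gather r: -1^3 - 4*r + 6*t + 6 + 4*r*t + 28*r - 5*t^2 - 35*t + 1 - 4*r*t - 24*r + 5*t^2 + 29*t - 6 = 0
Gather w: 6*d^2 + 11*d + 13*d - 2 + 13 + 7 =6*d^2 + 24*d + 18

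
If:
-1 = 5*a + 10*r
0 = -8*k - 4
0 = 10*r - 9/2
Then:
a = -11/10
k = -1/2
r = 9/20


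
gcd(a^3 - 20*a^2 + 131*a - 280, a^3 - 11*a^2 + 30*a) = a - 5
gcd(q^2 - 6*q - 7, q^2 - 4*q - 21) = q - 7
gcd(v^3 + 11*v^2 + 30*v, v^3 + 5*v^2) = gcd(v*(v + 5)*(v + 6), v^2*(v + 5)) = v^2 + 5*v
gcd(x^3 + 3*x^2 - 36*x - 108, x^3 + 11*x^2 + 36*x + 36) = x^2 + 9*x + 18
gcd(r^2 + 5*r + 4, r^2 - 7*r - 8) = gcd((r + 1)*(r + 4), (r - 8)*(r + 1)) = r + 1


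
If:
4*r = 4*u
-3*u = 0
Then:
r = 0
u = 0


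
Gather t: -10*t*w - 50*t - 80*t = t*(-10*w - 130)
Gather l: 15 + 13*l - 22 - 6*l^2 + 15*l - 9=-6*l^2 + 28*l - 16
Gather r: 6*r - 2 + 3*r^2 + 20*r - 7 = 3*r^2 + 26*r - 9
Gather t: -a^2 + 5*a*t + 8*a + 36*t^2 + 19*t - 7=-a^2 + 8*a + 36*t^2 + t*(5*a + 19) - 7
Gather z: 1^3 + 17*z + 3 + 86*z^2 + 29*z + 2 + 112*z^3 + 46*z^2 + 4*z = 112*z^3 + 132*z^2 + 50*z + 6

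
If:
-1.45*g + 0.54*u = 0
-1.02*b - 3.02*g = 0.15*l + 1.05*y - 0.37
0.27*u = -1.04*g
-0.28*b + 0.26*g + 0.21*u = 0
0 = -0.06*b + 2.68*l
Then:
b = 0.00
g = 0.00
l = 0.00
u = 0.00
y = 0.35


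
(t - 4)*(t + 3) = t^2 - t - 12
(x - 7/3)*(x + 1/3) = x^2 - 2*x - 7/9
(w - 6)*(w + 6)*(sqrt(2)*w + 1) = sqrt(2)*w^3 + w^2 - 36*sqrt(2)*w - 36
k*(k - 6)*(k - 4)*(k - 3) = k^4 - 13*k^3 + 54*k^2 - 72*k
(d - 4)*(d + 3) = d^2 - d - 12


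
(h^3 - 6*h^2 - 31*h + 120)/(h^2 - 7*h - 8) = (h^2 + 2*h - 15)/(h + 1)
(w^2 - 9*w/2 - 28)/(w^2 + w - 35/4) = 2*(w - 8)/(2*w - 5)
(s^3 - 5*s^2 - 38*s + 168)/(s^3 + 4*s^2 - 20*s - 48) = (s - 7)/(s + 2)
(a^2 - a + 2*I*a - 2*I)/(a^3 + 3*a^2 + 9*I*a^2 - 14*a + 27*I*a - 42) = (a - 1)/(a^2 + a*(3 + 7*I) + 21*I)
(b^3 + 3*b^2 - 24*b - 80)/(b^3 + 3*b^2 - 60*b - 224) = (b^2 - b - 20)/(b^2 - b - 56)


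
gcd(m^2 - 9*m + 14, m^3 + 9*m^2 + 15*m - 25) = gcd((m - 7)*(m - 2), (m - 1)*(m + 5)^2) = 1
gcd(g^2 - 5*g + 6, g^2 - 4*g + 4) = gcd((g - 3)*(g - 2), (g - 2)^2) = g - 2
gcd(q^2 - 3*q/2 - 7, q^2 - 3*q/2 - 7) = q^2 - 3*q/2 - 7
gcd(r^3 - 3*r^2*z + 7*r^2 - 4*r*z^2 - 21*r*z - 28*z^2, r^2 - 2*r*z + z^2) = 1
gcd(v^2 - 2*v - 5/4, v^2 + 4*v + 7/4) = v + 1/2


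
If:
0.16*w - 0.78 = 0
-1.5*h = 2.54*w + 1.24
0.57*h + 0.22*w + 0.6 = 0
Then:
No Solution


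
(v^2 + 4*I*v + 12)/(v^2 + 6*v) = (v^2 + 4*I*v + 12)/(v*(v + 6))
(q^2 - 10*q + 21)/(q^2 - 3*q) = (q - 7)/q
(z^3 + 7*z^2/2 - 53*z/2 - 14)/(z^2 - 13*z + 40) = (2*z^3 + 7*z^2 - 53*z - 28)/(2*(z^2 - 13*z + 40))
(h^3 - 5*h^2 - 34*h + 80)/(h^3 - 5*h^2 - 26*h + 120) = (h^2 - 10*h + 16)/(h^2 - 10*h + 24)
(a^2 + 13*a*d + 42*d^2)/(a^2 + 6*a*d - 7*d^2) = (a + 6*d)/(a - d)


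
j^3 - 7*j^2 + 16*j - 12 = (j - 3)*(j - 2)^2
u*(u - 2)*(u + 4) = u^3 + 2*u^2 - 8*u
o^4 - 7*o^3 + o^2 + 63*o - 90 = (o - 5)*(o - 3)*(o - 2)*(o + 3)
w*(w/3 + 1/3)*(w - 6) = w^3/3 - 5*w^2/3 - 2*w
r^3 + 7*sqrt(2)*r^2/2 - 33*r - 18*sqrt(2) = (r - 3*sqrt(2))*(r + sqrt(2)/2)*(r + 6*sqrt(2))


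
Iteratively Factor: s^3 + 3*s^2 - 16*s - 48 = (s + 4)*(s^2 - s - 12) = (s - 4)*(s + 4)*(s + 3)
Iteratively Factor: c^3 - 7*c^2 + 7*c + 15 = (c - 3)*(c^2 - 4*c - 5) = (c - 3)*(c + 1)*(c - 5)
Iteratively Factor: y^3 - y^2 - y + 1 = (y + 1)*(y^2 - 2*y + 1) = (y - 1)*(y + 1)*(y - 1)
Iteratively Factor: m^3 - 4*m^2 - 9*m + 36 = (m - 3)*(m^2 - m - 12) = (m - 3)*(m + 3)*(m - 4)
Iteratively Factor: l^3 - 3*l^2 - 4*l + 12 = (l - 3)*(l^2 - 4) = (l - 3)*(l - 2)*(l + 2)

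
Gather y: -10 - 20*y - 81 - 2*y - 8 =-22*y - 99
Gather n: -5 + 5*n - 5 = 5*n - 10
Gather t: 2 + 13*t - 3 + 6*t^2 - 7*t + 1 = 6*t^2 + 6*t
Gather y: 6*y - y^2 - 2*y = -y^2 + 4*y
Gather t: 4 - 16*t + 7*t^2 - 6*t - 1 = 7*t^2 - 22*t + 3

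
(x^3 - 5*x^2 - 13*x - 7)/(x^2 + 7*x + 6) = (x^2 - 6*x - 7)/(x + 6)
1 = 1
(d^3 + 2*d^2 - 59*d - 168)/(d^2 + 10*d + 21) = d - 8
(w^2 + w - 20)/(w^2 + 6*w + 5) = (w - 4)/(w + 1)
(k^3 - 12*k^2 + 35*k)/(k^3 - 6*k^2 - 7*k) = (k - 5)/(k + 1)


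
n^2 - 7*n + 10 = (n - 5)*(n - 2)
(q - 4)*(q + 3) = q^2 - q - 12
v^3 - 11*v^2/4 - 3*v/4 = v*(v - 3)*(v + 1/4)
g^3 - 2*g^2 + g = g*(g - 1)^2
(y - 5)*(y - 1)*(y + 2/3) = y^3 - 16*y^2/3 + y + 10/3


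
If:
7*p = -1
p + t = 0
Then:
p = -1/7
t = 1/7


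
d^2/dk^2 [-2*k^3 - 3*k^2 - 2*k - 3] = -12*k - 6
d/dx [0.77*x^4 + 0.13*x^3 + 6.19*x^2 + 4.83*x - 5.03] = 3.08*x^3 + 0.39*x^2 + 12.38*x + 4.83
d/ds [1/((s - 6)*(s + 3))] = (3 - 2*s)/(s^4 - 6*s^3 - 27*s^2 + 108*s + 324)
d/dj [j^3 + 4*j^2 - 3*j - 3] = 3*j^2 + 8*j - 3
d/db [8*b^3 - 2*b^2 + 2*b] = 24*b^2 - 4*b + 2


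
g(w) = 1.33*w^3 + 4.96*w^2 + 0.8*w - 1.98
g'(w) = 3.99*w^2 + 9.92*w + 0.8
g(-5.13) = -55.11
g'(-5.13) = 54.91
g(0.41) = -0.73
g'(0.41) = 5.54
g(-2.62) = 6.05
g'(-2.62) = 2.20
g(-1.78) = 4.81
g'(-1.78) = -4.22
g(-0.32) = -1.77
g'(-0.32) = -1.97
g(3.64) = 130.79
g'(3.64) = 89.77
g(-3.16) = 3.05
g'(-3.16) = 9.30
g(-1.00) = 0.85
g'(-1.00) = -5.13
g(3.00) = 80.97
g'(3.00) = 66.47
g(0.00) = -1.98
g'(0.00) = 0.80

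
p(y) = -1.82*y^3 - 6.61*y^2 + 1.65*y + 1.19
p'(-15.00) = -1028.55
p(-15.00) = 4631.69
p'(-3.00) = -7.83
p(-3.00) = -14.11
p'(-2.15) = 4.83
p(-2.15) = -14.82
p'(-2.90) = -5.93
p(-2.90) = -14.80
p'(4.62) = -175.97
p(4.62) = -311.75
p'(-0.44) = 6.41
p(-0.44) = -0.66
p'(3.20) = -96.56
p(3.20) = -120.85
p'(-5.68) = -99.41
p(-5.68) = 112.08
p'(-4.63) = -54.19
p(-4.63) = 32.49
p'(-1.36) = 9.53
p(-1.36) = -8.70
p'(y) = -5.46*y^2 - 13.22*y + 1.65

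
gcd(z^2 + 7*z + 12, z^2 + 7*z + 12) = z^2 + 7*z + 12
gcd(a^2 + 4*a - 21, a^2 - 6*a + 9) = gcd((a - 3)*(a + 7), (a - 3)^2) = a - 3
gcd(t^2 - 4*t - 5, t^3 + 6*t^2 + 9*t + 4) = t + 1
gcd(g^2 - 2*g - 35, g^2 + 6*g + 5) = g + 5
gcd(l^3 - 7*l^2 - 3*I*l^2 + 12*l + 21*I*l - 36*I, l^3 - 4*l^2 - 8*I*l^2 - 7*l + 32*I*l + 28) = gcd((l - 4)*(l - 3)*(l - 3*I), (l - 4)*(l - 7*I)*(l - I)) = l - 4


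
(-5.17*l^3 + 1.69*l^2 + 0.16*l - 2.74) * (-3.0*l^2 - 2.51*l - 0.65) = 15.51*l^5 + 7.9067*l^4 - 1.3614*l^3 + 6.7199*l^2 + 6.7734*l + 1.781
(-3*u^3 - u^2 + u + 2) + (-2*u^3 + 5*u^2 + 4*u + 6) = -5*u^3 + 4*u^2 + 5*u + 8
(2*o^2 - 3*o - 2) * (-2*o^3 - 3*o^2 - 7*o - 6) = -4*o^5 - o^3 + 15*o^2 + 32*o + 12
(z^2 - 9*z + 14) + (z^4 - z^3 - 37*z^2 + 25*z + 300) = z^4 - z^3 - 36*z^2 + 16*z + 314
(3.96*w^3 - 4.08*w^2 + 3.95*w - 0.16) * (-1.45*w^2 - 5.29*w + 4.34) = -5.742*w^5 - 15.0324*w^4 + 33.0421*w^3 - 38.3707*w^2 + 17.9894*w - 0.6944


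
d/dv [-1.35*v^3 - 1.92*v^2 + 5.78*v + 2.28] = -4.05*v^2 - 3.84*v + 5.78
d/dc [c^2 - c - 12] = 2*c - 1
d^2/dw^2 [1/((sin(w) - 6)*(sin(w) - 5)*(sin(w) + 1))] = (-9*sin(w)^5 + 119*sin(w)^4 - 545*sin(w)^3 + 1225*sin(w)^2 - 2072*sin(w) + 1322)/((sin(w) - 6)^3*(sin(w) - 5)^3*(sin(w) + 1)^2)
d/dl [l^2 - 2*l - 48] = 2*l - 2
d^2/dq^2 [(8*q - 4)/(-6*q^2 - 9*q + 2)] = 24*(-3*(2*q - 1)*(4*q + 3)^2 + 4*(3*q + 1)*(6*q^2 + 9*q - 2))/(6*q^2 + 9*q - 2)^3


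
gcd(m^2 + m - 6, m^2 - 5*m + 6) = m - 2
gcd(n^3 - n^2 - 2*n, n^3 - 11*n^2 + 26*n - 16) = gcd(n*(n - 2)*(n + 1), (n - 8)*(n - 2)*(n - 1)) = n - 2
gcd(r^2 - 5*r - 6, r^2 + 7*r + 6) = r + 1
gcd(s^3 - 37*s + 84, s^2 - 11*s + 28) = s - 4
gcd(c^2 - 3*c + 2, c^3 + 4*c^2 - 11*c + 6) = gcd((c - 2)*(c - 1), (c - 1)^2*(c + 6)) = c - 1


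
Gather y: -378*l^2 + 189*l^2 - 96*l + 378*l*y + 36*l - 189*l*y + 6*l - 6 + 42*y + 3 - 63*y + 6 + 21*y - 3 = -189*l^2 + 189*l*y - 54*l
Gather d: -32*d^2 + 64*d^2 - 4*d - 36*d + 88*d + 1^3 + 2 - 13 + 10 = 32*d^2 + 48*d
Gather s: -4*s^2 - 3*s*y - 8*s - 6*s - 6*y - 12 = -4*s^2 + s*(-3*y - 14) - 6*y - 12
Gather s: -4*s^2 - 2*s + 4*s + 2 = -4*s^2 + 2*s + 2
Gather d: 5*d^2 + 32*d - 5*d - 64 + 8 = 5*d^2 + 27*d - 56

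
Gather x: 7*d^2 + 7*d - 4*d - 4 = 7*d^2 + 3*d - 4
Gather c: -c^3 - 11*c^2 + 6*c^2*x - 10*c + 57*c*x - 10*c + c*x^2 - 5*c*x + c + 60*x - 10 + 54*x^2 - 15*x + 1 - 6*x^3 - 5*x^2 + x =-c^3 + c^2*(6*x - 11) + c*(x^2 + 52*x - 19) - 6*x^3 + 49*x^2 + 46*x - 9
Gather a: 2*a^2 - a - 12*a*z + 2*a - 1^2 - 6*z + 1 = 2*a^2 + a*(1 - 12*z) - 6*z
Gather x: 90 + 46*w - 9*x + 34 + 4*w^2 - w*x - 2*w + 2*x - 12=4*w^2 + 44*w + x*(-w - 7) + 112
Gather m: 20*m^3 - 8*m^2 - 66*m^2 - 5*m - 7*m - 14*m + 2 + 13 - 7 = 20*m^3 - 74*m^2 - 26*m + 8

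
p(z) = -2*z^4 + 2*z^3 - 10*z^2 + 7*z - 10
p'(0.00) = 7.00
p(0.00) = -10.00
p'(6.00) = -1625.00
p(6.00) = -2488.00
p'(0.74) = -7.76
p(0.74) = -10.09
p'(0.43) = -1.13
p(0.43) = -8.75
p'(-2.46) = 211.61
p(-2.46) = -190.75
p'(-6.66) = 2769.60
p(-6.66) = -5025.83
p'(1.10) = -18.39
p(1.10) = -14.67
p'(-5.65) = 1754.43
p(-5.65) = -2767.59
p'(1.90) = -64.21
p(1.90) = -45.15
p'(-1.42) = 70.40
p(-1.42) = -53.96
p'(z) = -8*z^3 + 6*z^2 - 20*z + 7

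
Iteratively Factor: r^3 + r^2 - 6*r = (r)*(r^2 + r - 6) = r*(r - 2)*(r + 3)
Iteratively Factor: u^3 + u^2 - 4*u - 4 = (u - 2)*(u^2 + 3*u + 2) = (u - 2)*(u + 1)*(u + 2)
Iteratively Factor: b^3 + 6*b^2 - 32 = (b + 4)*(b^2 + 2*b - 8) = (b - 2)*(b + 4)*(b + 4)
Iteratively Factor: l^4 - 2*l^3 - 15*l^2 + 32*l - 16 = (l - 1)*(l^3 - l^2 - 16*l + 16) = (l - 4)*(l - 1)*(l^2 + 3*l - 4) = (l - 4)*(l - 1)^2*(l + 4)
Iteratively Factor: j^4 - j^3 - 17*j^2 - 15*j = (j + 3)*(j^3 - 4*j^2 - 5*j) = (j - 5)*(j + 3)*(j^2 + j) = (j - 5)*(j + 1)*(j + 3)*(j)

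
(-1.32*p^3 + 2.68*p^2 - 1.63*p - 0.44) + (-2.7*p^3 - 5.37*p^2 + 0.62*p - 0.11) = -4.02*p^3 - 2.69*p^2 - 1.01*p - 0.55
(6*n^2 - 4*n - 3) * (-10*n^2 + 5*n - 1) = -60*n^4 + 70*n^3 + 4*n^2 - 11*n + 3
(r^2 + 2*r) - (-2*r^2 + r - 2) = 3*r^2 + r + 2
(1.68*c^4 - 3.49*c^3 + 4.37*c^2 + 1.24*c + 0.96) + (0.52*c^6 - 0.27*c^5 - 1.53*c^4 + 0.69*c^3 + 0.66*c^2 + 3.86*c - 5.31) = 0.52*c^6 - 0.27*c^5 + 0.15*c^4 - 2.8*c^3 + 5.03*c^2 + 5.1*c - 4.35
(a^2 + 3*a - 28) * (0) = 0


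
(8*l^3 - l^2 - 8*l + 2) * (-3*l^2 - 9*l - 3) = -24*l^5 - 69*l^4 + 9*l^3 + 69*l^2 + 6*l - 6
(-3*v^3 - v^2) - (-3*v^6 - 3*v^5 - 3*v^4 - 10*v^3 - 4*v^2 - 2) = 3*v^6 + 3*v^5 + 3*v^4 + 7*v^3 + 3*v^2 + 2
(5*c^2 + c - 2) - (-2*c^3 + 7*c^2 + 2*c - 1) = 2*c^3 - 2*c^2 - c - 1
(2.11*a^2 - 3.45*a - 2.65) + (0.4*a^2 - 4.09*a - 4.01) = 2.51*a^2 - 7.54*a - 6.66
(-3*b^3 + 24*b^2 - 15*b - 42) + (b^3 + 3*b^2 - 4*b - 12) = -2*b^3 + 27*b^2 - 19*b - 54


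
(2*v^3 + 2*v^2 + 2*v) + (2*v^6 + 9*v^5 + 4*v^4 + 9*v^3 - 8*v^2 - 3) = 2*v^6 + 9*v^5 + 4*v^4 + 11*v^3 - 6*v^2 + 2*v - 3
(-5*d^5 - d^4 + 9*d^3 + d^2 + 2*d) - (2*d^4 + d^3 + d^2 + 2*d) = -5*d^5 - 3*d^4 + 8*d^3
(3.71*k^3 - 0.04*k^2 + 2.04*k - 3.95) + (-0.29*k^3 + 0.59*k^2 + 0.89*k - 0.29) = 3.42*k^3 + 0.55*k^2 + 2.93*k - 4.24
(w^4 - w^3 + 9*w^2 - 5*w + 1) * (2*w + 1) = 2*w^5 - w^4 + 17*w^3 - w^2 - 3*w + 1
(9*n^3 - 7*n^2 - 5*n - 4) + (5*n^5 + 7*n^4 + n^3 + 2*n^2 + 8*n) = 5*n^5 + 7*n^4 + 10*n^3 - 5*n^2 + 3*n - 4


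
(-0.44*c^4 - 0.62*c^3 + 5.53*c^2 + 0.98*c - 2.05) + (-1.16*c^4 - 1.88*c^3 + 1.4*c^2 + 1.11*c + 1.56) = -1.6*c^4 - 2.5*c^3 + 6.93*c^2 + 2.09*c - 0.49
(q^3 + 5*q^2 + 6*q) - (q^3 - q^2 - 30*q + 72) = 6*q^2 + 36*q - 72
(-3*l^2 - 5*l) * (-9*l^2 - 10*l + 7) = 27*l^4 + 75*l^3 + 29*l^2 - 35*l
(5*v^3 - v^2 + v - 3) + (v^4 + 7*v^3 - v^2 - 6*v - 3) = v^4 + 12*v^3 - 2*v^2 - 5*v - 6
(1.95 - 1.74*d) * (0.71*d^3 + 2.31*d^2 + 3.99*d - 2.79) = -1.2354*d^4 - 2.6349*d^3 - 2.4381*d^2 + 12.6351*d - 5.4405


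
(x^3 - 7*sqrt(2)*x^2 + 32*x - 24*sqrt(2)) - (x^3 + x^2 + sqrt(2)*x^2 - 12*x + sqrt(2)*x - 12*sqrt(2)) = -8*sqrt(2)*x^2 - x^2 - sqrt(2)*x + 44*x - 12*sqrt(2)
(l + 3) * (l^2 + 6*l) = l^3 + 9*l^2 + 18*l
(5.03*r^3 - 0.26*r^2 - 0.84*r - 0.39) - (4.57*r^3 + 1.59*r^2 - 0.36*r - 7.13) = 0.46*r^3 - 1.85*r^2 - 0.48*r + 6.74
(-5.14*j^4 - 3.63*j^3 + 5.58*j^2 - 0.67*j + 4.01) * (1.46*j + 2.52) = -7.5044*j^5 - 18.2526*j^4 - 1.0008*j^3 + 13.0834*j^2 + 4.1662*j + 10.1052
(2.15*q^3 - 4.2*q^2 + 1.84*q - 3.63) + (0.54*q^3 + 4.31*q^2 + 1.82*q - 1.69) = 2.69*q^3 + 0.109999999999999*q^2 + 3.66*q - 5.32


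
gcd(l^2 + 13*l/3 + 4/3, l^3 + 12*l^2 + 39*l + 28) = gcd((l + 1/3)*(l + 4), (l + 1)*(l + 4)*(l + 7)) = l + 4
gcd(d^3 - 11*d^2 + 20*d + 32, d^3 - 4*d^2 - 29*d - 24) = d^2 - 7*d - 8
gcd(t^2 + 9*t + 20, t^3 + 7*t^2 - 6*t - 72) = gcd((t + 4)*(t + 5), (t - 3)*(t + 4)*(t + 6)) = t + 4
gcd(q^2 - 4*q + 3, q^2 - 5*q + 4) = q - 1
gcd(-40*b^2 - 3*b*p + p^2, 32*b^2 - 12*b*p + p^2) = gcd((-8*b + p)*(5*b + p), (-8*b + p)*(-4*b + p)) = -8*b + p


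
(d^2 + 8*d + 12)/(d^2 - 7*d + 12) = (d^2 + 8*d + 12)/(d^2 - 7*d + 12)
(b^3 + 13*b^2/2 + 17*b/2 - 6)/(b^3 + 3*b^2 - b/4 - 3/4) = 2*(b + 4)/(2*b + 1)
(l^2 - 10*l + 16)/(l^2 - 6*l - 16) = (l - 2)/(l + 2)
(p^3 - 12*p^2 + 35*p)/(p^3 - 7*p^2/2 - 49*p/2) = 2*(p - 5)/(2*p + 7)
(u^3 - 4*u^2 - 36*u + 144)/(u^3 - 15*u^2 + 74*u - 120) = (u + 6)/(u - 5)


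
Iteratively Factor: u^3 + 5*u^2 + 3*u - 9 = (u + 3)*(u^2 + 2*u - 3) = (u - 1)*(u + 3)*(u + 3)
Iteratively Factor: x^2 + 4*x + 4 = (x + 2)*(x + 2)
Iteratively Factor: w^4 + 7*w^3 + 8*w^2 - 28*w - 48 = (w + 4)*(w^3 + 3*w^2 - 4*w - 12) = (w + 2)*(w + 4)*(w^2 + w - 6) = (w + 2)*(w + 3)*(w + 4)*(w - 2)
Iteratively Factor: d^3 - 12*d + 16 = (d + 4)*(d^2 - 4*d + 4) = (d - 2)*(d + 4)*(d - 2)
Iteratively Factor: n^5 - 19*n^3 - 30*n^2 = (n + 2)*(n^4 - 2*n^3 - 15*n^2) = (n + 2)*(n + 3)*(n^3 - 5*n^2) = (n - 5)*(n + 2)*(n + 3)*(n^2) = n*(n - 5)*(n + 2)*(n + 3)*(n)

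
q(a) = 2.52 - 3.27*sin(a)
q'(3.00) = 3.24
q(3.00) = 2.06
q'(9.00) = 2.98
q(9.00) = 1.17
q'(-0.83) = -2.21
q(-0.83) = 4.93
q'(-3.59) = 2.95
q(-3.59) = 1.10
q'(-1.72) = 0.49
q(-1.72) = 5.75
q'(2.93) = 3.20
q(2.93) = 1.83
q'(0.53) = -2.82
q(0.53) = 0.87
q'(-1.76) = 0.62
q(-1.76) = 5.73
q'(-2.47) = 2.56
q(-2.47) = 4.55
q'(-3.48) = 3.08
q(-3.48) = 1.43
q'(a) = -3.27*cos(a)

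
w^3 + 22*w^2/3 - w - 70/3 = (w - 5/3)*(w + 2)*(w + 7)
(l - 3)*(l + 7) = l^2 + 4*l - 21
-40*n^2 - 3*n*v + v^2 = (-8*n + v)*(5*n + v)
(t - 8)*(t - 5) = t^2 - 13*t + 40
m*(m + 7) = m^2 + 7*m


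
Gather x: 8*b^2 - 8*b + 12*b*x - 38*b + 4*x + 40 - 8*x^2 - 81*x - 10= 8*b^2 - 46*b - 8*x^2 + x*(12*b - 77) + 30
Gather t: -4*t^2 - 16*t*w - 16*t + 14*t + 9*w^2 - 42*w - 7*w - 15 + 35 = -4*t^2 + t*(-16*w - 2) + 9*w^2 - 49*w + 20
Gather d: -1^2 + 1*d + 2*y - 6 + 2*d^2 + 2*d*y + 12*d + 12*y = 2*d^2 + d*(2*y + 13) + 14*y - 7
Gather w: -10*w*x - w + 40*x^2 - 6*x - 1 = w*(-10*x - 1) + 40*x^2 - 6*x - 1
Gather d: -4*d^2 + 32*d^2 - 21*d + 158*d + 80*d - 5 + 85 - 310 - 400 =28*d^2 + 217*d - 630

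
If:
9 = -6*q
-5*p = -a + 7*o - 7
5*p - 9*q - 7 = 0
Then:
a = 7*o - 27/2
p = -13/10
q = -3/2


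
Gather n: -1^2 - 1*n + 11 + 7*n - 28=6*n - 18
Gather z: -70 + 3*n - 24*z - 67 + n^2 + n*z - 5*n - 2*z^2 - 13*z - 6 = n^2 - 2*n - 2*z^2 + z*(n - 37) - 143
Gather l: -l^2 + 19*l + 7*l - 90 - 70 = -l^2 + 26*l - 160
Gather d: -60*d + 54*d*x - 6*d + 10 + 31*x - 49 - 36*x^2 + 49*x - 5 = d*(54*x - 66) - 36*x^2 + 80*x - 44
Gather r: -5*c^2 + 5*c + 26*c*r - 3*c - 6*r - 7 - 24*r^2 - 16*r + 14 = -5*c^2 + 2*c - 24*r^2 + r*(26*c - 22) + 7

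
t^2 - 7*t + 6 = (t - 6)*(t - 1)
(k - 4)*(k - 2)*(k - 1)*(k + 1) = k^4 - 6*k^3 + 7*k^2 + 6*k - 8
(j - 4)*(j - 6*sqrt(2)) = j^2 - 6*sqrt(2)*j - 4*j + 24*sqrt(2)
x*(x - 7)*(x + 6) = x^3 - x^2 - 42*x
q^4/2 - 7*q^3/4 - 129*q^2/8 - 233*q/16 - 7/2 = (q/2 + 1/4)*(q - 8)*(q + 1/2)*(q + 7/2)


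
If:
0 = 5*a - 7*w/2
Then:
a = 7*w/10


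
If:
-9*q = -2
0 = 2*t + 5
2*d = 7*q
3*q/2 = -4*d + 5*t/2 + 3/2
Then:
No Solution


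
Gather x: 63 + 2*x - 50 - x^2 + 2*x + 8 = -x^2 + 4*x + 21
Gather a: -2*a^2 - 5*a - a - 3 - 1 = -2*a^2 - 6*a - 4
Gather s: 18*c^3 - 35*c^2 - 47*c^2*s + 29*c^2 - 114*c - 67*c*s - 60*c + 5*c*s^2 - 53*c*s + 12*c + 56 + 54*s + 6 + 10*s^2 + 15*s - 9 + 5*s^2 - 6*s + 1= 18*c^3 - 6*c^2 - 162*c + s^2*(5*c + 15) + s*(-47*c^2 - 120*c + 63) + 54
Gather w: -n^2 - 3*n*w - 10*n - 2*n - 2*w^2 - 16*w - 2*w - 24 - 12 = -n^2 - 12*n - 2*w^2 + w*(-3*n - 18) - 36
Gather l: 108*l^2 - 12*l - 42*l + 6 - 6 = 108*l^2 - 54*l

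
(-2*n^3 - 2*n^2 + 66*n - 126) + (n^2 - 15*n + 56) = -2*n^3 - n^2 + 51*n - 70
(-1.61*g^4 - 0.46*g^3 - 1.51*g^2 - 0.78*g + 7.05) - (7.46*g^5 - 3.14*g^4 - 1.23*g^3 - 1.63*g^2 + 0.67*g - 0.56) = -7.46*g^5 + 1.53*g^4 + 0.77*g^3 + 0.12*g^2 - 1.45*g + 7.61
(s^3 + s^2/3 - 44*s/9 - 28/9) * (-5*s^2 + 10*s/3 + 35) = -5*s^5 + 5*s^4/3 + 545*s^3/9 + 295*s^2/27 - 4900*s/27 - 980/9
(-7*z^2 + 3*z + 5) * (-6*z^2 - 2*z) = 42*z^4 - 4*z^3 - 36*z^2 - 10*z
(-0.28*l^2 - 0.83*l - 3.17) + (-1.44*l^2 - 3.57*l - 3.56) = -1.72*l^2 - 4.4*l - 6.73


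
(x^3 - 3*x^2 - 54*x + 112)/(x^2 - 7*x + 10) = (x^2 - x - 56)/(x - 5)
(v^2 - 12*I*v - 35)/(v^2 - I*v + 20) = (v - 7*I)/(v + 4*I)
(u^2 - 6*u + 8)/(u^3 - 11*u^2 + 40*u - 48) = (u - 2)/(u^2 - 7*u + 12)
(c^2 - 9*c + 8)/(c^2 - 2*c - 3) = (-c^2 + 9*c - 8)/(-c^2 + 2*c + 3)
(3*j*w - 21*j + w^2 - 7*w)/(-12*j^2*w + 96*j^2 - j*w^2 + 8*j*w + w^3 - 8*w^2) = (w - 7)/(-4*j*w + 32*j + w^2 - 8*w)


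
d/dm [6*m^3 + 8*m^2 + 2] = 2*m*(9*m + 8)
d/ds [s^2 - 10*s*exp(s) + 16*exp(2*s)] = -10*s*exp(s) + 2*s + 32*exp(2*s) - 10*exp(s)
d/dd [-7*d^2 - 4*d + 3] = -14*d - 4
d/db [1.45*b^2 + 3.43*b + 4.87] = 2.9*b + 3.43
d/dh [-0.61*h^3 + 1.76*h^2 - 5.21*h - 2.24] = -1.83*h^2 + 3.52*h - 5.21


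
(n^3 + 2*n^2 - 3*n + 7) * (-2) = -2*n^3 - 4*n^2 + 6*n - 14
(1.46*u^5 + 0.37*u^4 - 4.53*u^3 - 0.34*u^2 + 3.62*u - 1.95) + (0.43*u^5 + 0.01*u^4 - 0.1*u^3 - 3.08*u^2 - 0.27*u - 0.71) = 1.89*u^5 + 0.38*u^4 - 4.63*u^3 - 3.42*u^2 + 3.35*u - 2.66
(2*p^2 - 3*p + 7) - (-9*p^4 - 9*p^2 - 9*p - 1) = 9*p^4 + 11*p^2 + 6*p + 8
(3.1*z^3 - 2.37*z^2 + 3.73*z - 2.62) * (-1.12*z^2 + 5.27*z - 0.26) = -3.472*z^5 + 18.9914*z^4 - 17.4735*z^3 + 23.2077*z^2 - 14.7772*z + 0.6812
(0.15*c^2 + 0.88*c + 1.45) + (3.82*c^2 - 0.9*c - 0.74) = 3.97*c^2 - 0.02*c + 0.71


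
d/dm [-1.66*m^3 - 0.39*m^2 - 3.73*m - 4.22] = -4.98*m^2 - 0.78*m - 3.73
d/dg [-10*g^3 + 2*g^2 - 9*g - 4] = -30*g^2 + 4*g - 9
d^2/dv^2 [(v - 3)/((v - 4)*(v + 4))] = 2*(v^3 - 9*v^2 + 48*v - 48)/(v^6 - 48*v^4 + 768*v^2 - 4096)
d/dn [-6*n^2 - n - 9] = -12*n - 1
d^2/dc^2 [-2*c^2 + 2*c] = -4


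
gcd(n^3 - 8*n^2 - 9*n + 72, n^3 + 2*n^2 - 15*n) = n - 3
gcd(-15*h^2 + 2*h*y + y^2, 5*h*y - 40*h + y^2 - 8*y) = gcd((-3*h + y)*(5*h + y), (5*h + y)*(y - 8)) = 5*h + y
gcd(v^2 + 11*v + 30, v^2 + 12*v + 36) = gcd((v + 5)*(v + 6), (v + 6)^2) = v + 6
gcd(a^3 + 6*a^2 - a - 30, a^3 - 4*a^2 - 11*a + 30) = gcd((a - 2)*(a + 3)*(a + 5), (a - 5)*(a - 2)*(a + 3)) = a^2 + a - 6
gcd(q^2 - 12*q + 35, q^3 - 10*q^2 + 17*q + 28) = q - 7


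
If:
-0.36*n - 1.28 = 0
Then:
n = -3.56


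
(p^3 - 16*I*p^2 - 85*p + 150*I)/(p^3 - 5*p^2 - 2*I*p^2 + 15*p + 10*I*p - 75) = (p^2 - 11*I*p - 30)/(p^2 + p*(-5 + 3*I) - 15*I)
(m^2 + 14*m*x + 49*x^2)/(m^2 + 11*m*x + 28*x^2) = (m + 7*x)/(m + 4*x)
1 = 1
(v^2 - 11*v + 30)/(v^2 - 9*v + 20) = (v - 6)/(v - 4)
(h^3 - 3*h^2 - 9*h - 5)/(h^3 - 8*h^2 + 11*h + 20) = (h + 1)/(h - 4)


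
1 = 1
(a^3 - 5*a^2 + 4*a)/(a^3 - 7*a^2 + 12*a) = (a - 1)/(a - 3)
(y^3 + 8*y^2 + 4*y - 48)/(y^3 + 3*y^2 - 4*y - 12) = (y^2 + 10*y + 24)/(y^2 + 5*y + 6)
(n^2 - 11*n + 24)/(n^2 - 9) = (n - 8)/(n + 3)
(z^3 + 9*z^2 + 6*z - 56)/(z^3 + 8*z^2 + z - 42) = (z + 4)/(z + 3)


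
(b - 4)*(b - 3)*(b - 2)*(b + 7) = b^4 - 2*b^3 - 37*b^2 + 158*b - 168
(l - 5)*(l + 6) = l^2 + l - 30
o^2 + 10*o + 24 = (o + 4)*(o + 6)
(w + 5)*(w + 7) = w^2 + 12*w + 35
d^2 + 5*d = d*(d + 5)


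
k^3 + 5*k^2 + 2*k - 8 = (k - 1)*(k + 2)*(k + 4)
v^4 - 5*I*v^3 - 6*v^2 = v^2*(v - 3*I)*(v - 2*I)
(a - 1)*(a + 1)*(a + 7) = a^3 + 7*a^2 - a - 7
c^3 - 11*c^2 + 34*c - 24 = (c - 6)*(c - 4)*(c - 1)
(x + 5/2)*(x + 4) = x^2 + 13*x/2 + 10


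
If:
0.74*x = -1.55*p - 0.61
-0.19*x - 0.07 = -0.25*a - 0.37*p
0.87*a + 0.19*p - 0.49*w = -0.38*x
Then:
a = 1.46658064516129*x + 0.862451612903226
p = -0.47741935483871*x - 0.393548387096774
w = 3.19431731402238*x + 1.37869124423963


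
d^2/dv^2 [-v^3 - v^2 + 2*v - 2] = -6*v - 2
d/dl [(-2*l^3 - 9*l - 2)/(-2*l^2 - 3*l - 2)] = 2*(2*l^4 + 6*l^3 - 3*l^2 - 4*l + 6)/(4*l^4 + 12*l^3 + 17*l^2 + 12*l + 4)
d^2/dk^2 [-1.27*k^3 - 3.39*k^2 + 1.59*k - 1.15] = -7.62*k - 6.78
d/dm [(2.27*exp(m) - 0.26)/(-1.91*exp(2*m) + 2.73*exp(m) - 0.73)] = (4.3357*exp(2*m) - 0.9932*exp(m) - 0.9473)*exp(m)/(3.6481*exp(4*m) - 10.4286*exp(3*m) + 10.2415*exp(2*m) - 3.9858*exp(m) + 0.5329)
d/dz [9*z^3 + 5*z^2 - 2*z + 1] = 27*z^2 + 10*z - 2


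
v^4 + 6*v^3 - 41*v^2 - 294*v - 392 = (v - 7)*(v + 2)*(v + 4)*(v + 7)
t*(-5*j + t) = -5*j*t + t^2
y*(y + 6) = y^2 + 6*y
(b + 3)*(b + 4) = b^2 + 7*b + 12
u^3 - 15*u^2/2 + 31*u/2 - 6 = (u - 4)*(u - 3)*(u - 1/2)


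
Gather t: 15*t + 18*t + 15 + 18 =33*t + 33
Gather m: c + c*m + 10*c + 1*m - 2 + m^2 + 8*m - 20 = 11*c + m^2 + m*(c + 9) - 22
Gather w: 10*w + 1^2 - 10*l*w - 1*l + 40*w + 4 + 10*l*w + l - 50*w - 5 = 0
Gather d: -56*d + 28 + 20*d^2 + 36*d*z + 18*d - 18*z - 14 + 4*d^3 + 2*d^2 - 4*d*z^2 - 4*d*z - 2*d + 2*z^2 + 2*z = 4*d^3 + 22*d^2 + d*(-4*z^2 + 32*z - 40) + 2*z^2 - 16*z + 14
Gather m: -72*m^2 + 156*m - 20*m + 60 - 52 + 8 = -72*m^2 + 136*m + 16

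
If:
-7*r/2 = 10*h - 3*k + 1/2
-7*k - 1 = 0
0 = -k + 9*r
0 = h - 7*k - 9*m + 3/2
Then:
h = -11/126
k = -1/7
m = 152/567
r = -1/63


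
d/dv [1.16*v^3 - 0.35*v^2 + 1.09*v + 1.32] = 3.48*v^2 - 0.7*v + 1.09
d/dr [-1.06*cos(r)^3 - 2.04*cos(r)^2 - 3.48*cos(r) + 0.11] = (3.18*cos(r)^2 + 4.08*cos(r) + 3.48)*sin(r)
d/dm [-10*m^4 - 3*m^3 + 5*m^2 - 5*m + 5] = -40*m^3 - 9*m^2 + 10*m - 5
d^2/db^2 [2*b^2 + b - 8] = 4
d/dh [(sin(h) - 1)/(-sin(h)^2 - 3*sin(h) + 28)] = (sin(h)^2 - 2*sin(h) + 25)*cos(h)/(sin(h)^2 + 3*sin(h) - 28)^2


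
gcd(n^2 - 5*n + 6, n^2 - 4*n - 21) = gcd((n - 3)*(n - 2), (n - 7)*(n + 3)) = 1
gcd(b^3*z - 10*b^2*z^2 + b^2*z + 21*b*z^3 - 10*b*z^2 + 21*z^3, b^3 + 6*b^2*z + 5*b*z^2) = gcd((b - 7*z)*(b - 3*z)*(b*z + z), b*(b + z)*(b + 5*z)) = 1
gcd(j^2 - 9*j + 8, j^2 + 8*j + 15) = 1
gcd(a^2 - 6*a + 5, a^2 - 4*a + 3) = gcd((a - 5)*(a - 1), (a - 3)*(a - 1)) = a - 1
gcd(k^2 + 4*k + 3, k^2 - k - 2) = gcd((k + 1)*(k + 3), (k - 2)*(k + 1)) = k + 1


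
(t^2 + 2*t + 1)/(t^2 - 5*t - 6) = (t + 1)/(t - 6)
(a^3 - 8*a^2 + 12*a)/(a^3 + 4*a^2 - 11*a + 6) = a*(a^2 - 8*a + 12)/(a^3 + 4*a^2 - 11*a + 6)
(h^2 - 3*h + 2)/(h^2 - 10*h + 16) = (h - 1)/(h - 8)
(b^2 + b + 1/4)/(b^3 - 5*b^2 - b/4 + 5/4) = (2*b + 1)/(2*b^2 - 11*b + 5)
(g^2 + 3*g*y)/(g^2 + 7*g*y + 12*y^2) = g/(g + 4*y)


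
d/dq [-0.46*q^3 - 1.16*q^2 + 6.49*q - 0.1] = -1.38*q^2 - 2.32*q + 6.49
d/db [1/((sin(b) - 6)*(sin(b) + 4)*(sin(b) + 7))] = (-3*sin(b)^2 - 10*sin(b) + 38)*cos(b)/((sin(b) - 6)^2*(sin(b) + 4)^2*(sin(b) + 7)^2)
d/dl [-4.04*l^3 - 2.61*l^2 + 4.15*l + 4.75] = -12.12*l^2 - 5.22*l + 4.15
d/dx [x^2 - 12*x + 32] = 2*x - 12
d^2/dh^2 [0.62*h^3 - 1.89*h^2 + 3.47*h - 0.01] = 3.72*h - 3.78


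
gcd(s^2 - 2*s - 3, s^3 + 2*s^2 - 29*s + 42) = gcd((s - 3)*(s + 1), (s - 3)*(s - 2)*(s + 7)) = s - 3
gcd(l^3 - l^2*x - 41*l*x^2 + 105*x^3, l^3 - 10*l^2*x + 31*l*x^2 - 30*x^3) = l^2 - 8*l*x + 15*x^2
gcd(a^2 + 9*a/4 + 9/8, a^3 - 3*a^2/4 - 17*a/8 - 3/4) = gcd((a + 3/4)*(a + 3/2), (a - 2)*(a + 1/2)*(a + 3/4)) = a + 3/4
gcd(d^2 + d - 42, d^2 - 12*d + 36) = d - 6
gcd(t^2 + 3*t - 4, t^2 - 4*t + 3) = t - 1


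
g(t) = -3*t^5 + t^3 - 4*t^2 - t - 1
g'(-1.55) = -67.97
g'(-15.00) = -758581.00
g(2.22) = -173.76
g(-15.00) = 2273864.00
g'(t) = -15*t^4 + 3*t^2 - 8*t - 1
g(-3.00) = 668.00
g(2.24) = -181.26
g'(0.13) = -1.99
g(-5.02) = 9340.72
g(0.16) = -1.26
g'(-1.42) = -44.58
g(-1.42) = 6.81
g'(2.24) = -381.51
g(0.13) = -1.20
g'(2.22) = -368.31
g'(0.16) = -2.21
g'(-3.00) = -1165.00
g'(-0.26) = 1.21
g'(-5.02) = -9411.14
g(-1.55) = 14.06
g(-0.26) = -1.02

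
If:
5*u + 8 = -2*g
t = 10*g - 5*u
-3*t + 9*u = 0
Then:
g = -32/33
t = -40/11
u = -40/33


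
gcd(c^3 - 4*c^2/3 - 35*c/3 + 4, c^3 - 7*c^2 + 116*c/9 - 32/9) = c^2 - 13*c/3 + 4/3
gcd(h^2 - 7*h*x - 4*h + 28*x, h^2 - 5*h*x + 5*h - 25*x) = 1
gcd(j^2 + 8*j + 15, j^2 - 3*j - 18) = j + 3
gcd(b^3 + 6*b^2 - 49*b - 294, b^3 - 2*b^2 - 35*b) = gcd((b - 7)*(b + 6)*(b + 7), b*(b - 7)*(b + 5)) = b - 7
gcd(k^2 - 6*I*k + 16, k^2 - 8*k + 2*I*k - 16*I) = k + 2*I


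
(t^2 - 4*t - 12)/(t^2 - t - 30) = (t + 2)/(t + 5)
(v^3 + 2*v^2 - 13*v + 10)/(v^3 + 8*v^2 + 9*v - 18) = (v^2 + 3*v - 10)/(v^2 + 9*v + 18)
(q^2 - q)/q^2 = (q - 1)/q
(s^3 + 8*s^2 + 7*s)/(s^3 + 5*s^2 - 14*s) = (s + 1)/(s - 2)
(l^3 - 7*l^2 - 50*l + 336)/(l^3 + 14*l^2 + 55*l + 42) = (l^2 - 14*l + 48)/(l^2 + 7*l + 6)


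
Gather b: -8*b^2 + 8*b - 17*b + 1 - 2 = -8*b^2 - 9*b - 1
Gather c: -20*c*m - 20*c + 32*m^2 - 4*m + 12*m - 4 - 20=c*(-20*m - 20) + 32*m^2 + 8*m - 24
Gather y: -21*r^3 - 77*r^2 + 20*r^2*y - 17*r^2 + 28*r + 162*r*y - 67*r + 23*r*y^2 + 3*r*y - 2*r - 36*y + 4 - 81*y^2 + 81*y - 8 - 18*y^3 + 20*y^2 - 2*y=-21*r^3 - 94*r^2 - 41*r - 18*y^3 + y^2*(23*r - 61) + y*(20*r^2 + 165*r + 43) - 4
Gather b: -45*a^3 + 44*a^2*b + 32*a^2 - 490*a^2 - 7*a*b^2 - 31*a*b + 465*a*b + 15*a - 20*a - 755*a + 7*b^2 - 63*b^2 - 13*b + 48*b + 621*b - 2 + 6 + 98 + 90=-45*a^3 - 458*a^2 - 760*a + b^2*(-7*a - 56) + b*(44*a^2 + 434*a + 656) + 192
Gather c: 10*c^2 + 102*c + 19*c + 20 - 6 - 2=10*c^2 + 121*c + 12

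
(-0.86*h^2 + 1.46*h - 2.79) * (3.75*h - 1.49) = -3.225*h^3 + 6.7564*h^2 - 12.6379*h + 4.1571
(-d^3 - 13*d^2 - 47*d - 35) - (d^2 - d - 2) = -d^3 - 14*d^2 - 46*d - 33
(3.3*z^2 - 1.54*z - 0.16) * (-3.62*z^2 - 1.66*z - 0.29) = -11.946*z^4 + 0.0968000000000009*z^3 + 2.1786*z^2 + 0.7122*z + 0.0464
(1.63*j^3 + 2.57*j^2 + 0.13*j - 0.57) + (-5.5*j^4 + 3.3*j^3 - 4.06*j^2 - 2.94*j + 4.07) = -5.5*j^4 + 4.93*j^3 - 1.49*j^2 - 2.81*j + 3.5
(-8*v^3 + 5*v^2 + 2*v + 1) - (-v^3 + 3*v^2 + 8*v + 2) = -7*v^3 + 2*v^2 - 6*v - 1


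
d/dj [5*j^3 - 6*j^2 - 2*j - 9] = 15*j^2 - 12*j - 2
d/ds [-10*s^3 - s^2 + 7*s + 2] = -30*s^2 - 2*s + 7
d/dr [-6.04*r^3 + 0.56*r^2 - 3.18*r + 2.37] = -18.12*r^2 + 1.12*r - 3.18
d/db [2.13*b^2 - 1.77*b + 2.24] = 4.26*b - 1.77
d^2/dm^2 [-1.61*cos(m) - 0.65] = 1.61*cos(m)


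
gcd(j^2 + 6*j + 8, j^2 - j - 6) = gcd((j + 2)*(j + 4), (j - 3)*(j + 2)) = j + 2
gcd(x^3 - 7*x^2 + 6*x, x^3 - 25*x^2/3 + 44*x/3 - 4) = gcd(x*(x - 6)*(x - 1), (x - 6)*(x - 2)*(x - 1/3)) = x - 6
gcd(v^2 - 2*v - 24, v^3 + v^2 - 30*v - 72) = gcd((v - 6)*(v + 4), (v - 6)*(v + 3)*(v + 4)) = v^2 - 2*v - 24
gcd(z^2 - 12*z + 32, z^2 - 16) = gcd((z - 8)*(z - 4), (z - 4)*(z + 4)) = z - 4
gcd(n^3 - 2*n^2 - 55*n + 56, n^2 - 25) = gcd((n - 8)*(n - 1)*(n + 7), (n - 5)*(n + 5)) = 1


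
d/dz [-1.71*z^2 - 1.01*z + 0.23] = -3.42*z - 1.01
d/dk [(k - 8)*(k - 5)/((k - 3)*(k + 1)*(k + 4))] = (-k^4 + 26*k^3 - 105*k^2 - 184*k + 596)/(k^6 + 4*k^5 - 18*k^4 - 68*k^3 + 73*k^2 + 264*k + 144)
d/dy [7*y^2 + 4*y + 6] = 14*y + 4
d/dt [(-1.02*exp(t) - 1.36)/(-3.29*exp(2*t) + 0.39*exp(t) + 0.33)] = (-3.3558*exp(2*t) - 8.9488*exp(t) + 0.1938)*exp(t)/(10.8241*exp(4*t) - 2.5662*exp(3*t) - 2.0193*exp(2*t) + 0.2574*exp(t) + 0.1089)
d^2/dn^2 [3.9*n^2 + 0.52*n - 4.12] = 7.80000000000000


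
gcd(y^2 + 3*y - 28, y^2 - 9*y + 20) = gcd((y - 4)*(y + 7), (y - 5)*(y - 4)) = y - 4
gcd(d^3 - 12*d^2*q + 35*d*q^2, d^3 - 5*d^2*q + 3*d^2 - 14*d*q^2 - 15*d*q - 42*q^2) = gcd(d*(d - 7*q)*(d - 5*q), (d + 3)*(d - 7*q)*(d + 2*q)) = -d + 7*q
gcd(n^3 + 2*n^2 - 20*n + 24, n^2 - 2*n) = n - 2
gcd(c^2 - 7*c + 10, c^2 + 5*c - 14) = c - 2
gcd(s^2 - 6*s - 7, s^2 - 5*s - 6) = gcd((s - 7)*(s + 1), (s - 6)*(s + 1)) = s + 1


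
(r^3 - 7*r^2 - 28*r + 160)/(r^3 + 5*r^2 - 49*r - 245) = (r^2 - 12*r + 32)/(r^2 - 49)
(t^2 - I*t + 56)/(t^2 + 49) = (t - 8*I)/(t - 7*I)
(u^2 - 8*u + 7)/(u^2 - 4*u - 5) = (-u^2 + 8*u - 7)/(-u^2 + 4*u + 5)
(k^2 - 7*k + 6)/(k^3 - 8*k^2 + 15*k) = (k^2 - 7*k + 6)/(k*(k^2 - 8*k + 15))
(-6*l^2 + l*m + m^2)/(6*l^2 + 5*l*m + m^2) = (-2*l + m)/(2*l + m)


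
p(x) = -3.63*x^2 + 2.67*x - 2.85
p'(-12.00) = 89.79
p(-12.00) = -557.61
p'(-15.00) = 111.57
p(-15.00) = -859.65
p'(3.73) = -24.41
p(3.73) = -43.39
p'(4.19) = -27.75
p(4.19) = -55.39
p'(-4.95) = 38.61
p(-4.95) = -105.01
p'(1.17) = -5.82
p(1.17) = -4.70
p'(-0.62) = 7.17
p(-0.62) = -5.90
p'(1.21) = -6.11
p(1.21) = -4.93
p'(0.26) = 0.78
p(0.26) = -2.40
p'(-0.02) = 2.82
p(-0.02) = -2.90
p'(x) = 2.67 - 7.26*x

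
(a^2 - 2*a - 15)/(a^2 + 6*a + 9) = (a - 5)/(a + 3)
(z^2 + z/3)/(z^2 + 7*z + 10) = z*(3*z + 1)/(3*(z^2 + 7*z + 10))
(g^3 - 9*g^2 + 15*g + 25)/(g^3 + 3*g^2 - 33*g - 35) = (g - 5)/(g + 7)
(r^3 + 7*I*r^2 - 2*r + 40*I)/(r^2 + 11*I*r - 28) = (r^2 + 3*I*r + 10)/(r + 7*I)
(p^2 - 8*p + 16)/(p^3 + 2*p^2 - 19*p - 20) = (p - 4)/(p^2 + 6*p + 5)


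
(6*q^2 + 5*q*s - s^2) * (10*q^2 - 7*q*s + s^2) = 60*q^4 + 8*q^3*s - 39*q^2*s^2 + 12*q*s^3 - s^4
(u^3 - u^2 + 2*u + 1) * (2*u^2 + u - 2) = 2*u^5 - u^4 + u^3 + 6*u^2 - 3*u - 2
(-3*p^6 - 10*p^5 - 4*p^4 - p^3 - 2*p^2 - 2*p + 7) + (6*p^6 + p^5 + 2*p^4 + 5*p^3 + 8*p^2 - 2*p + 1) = 3*p^6 - 9*p^5 - 2*p^4 + 4*p^3 + 6*p^2 - 4*p + 8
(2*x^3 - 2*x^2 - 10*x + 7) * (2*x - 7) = 4*x^4 - 18*x^3 - 6*x^2 + 84*x - 49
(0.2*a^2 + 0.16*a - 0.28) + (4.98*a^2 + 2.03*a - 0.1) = 5.18*a^2 + 2.19*a - 0.38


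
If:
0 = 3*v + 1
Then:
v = -1/3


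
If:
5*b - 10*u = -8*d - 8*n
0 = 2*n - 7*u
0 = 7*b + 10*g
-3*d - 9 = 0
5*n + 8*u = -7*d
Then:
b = 156/85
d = -3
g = -546/425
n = 49/17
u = 14/17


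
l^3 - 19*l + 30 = (l - 3)*(l - 2)*(l + 5)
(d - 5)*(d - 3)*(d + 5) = d^3 - 3*d^2 - 25*d + 75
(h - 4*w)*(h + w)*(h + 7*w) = h^3 + 4*h^2*w - 25*h*w^2 - 28*w^3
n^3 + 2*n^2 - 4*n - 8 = (n - 2)*(n + 2)^2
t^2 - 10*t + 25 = (t - 5)^2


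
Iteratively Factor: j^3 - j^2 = (j)*(j^2 - j) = j^2*(j - 1)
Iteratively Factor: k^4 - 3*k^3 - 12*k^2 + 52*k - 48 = (k - 2)*(k^3 - k^2 - 14*k + 24) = (k - 3)*(k - 2)*(k^2 + 2*k - 8) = (k - 3)*(k - 2)^2*(k + 4)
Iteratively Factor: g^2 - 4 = (g + 2)*(g - 2)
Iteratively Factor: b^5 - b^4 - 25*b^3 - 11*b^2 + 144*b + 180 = (b - 5)*(b^4 + 4*b^3 - 5*b^2 - 36*b - 36) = (b - 5)*(b + 2)*(b^3 + 2*b^2 - 9*b - 18) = (b - 5)*(b + 2)*(b + 3)*(b^2 - b - 6) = (b - 5)*(b - 3)*(b + 2)*(b + 3)*(b + 2)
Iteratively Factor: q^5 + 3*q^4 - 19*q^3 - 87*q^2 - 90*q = (q + 3)*(q^4 - 19*q^2 - 30*q) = (q - 5)*(q + 3)*(q^3 + 5*q^2 + 6*q) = (q - 5)*(q + 3)^2*(q^2 + 2*q) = (q - 5)*(q + 2)*(q + 3)^2*(q)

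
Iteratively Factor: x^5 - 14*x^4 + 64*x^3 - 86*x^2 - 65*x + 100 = (x - 5)*(x^4 - 9*x^3 + 19*x^2 + 9*x - 20) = (x - 5)*(x - 1)*(x^3 - 8*x^2 + 11*x + 20) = (x - 5)*(x - 4)*(x - 1)*(x^2 - 4*x - 5) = (x - 5)^2*(x - 4)*(x - 1)*(x + 1)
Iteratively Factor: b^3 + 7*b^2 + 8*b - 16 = (b - 1)*(b^2 + 8*b + 16) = (b - 1)*(b + 4)*(b + 4)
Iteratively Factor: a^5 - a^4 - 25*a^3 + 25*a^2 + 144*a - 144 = (a + 4)*(a^4 - 5*a^3 - 5*a^2 + 45*a - 36) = (a - 1)*(a + 4)*(a^3 - 4*a^2 - 9*a + 36) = (a - 1)*(a + 3)*(a + 4)*(a^2 - 7*a + 12) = (a - 3)*(a - 1)*(a + 3)*(a + 4)*(a - 4)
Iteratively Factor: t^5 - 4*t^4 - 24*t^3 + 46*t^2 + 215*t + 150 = (t - 5)*(t^4 + t^3 - 19*t^2 - 49*t - 30) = (t - 5)*(t + 1)*(t^3 - 19*t - 30) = (t - 5)^2*(t + 1)*(t^2 + 5*t + 6) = (t - 5)^2*(t + 1)*(t + 2)*(t + 3)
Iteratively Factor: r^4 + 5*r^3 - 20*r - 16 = (r + 2)*(r^3 + 3*r^2 - 6*r - 8) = (r + 1)*(r + 2)*(r^2 + 2*r - 8) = (r + 1)*(r + 2)*(r + 4)*(r - 2)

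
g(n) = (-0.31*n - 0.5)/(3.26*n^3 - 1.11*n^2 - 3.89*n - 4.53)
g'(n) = (-0.31*n - 0.5)*(-9.78*n^2 + 2.22*n + 3.89)/(3.26*n^3 - 1.11*n^2 - 3.89*n - 4.53)^2 - 0.31/(3.26*n^3 - 1.11*n^2 - 3.89*n - 4.53) = (2.0212*n^3 + 4.5459*n^2 - 1.11*n - 0.5407)/(10.6276*n^6 - 7.2372*n^5 - 24.1307*n^4 - 20.8998*n^3 + 25.1887*n^2 + 35.2434*n + 20.5209)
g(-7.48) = -0.00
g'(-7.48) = -0.00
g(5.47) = -0.00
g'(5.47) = 0.00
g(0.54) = 0.10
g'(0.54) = 0.01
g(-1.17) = 0.02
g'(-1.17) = 0.08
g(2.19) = -0.07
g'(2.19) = 0.16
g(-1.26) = 0.01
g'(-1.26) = 0.06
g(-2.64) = -0.01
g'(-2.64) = -0.00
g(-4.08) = -0.00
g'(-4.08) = -0.00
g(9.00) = -0.00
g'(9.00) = 0.00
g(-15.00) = -0.00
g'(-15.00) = -0.00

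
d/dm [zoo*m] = zoo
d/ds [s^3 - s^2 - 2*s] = 3*s^2 - 2*s - 2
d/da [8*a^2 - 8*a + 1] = 16*a - 8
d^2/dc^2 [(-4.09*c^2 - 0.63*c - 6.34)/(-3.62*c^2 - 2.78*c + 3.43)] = (-5.6843418860808e-14*c^4 - 65.8087039999999*c^3 + 803.19474*c^2 + 429.754092*c + 363.690086)/(47.437928*c^6 + 109.290696*c^5 - 50.913852*c^4 - 185.623936*c^3 + 48.241578*c^2 + 98.119266*c - 40.353607)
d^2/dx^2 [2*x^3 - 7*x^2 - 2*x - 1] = 12*x - 14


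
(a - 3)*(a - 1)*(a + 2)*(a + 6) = a^4 + 4*a^3 - 17*a^2 - 24*a + 36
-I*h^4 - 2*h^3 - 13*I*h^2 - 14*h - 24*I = (h - 4*I)*(h - 2*I)*(h + 3*I)*(-I*h + 1)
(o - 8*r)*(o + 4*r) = o^2 - 4*o*r - 32*r^2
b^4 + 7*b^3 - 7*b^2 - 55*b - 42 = (b - 3)*(b + 1)*(b + 2)*(b + 7)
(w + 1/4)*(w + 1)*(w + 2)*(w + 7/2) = w^4 + 27*w^3/4 + 113*w^2/8 + 81*w/8 + 7/4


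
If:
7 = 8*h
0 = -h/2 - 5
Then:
No Solution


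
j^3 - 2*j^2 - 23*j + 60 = (j - 4)*(j - 3)*(j + 5)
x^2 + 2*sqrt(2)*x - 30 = (x - 3*sqrt(2))*(x + 5*sqrt(2))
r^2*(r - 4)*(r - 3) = r^4 - 7*r^3 + 12*r^2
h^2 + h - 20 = (h - 4)*(h + 5)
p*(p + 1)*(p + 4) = p^3 + 5*p^2 + 4*p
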